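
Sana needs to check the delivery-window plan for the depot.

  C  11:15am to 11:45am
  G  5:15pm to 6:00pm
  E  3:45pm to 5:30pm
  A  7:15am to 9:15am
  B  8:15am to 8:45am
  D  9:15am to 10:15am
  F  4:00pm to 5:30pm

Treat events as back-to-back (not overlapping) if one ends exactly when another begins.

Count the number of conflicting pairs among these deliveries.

4

Two intervals overlap when each starts before the other ends.
Sorted by start: A, B, D, C, E, F, G.
B starts before A ends → A and B overlap.
D starts exactly when A ends (back-to-back, no overlap) — done with A.
D starts after B ends — done with B.
C starts after D ends — done with D.
E starts after C ends — done with C.
F starts before E ends → E and F overlap.
G starts before E ends → E and G overlap.
G starts before F ends → F and G overlap.
Overlapping pairs: A & B, E & F, E & G, F & G — 4 in total.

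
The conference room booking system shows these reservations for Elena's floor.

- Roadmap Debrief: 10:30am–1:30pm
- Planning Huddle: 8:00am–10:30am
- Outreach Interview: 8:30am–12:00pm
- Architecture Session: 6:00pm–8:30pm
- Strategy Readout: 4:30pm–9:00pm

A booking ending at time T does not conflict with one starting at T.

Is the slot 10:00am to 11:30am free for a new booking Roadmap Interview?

Planning Huddle: starts 8:00am before Roadmap Interview ends 11:30am, and ends 10:30am after Roadmap Interview starts 10:00am → overlap.
Outreach Interview: starts 8:30am before Roadmap Interview ends 11:30am, and ends 12:00pm after Roadmap Interview starts 10:00am → overlap.
Roadmap Debrief: starts 10:30am before Roadmap Interview ends 11:30am, and ends 1:30pm after Roadmap Interview starts 10:00am → overlap.
Strategy Readout: starts 4:30pm at or after Roadmap Interview ends 11:30am → clear.
Architecture Session: starts 6:00pm at or after Roadmap Interview ends 11:30am → clear.
Roadmap Interview overlaps Roadmap Debrief, Outreach Interview, Planning Huddle.

No — it overlaps Outreach Interview, Planning Huddle, Roadmap Debrief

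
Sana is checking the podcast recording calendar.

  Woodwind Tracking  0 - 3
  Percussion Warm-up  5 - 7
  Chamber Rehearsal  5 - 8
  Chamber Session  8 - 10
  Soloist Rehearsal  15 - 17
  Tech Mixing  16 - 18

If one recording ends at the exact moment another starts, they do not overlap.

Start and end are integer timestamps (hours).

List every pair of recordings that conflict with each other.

Sorted by start: Woodwind Tracking, Percussion Warm-up, Chamber Rehearsal, Chamber Session, Soloist Rehearsal, Tech Mixing.
Percussion Warm-up starts after Woodwind Tracking ends, so nothing later overlaps Woodwind Tracking either.
Chamber Rehearsal starts before Percussion Warm-up ends → Percussion Warm-up and Chamber Rehearsal overlap.
Chamber Session starts after Percussion Warm-up ends, so nothing later overlaps Percussion Warm-up either.
Chamber Session starts exactly when Chamber Rehearsal ends (back-to-back, no overlap), so nothing later overlaps Chamber Rehearsal either.
Soloist Rehearsal starts after Chamber Session ends, so nothing later overlaps Chamber Session either.
Tech Mixing starts before Soloist Rehearsal ends → Soloist Rehearsal and Tech Mixing overlap.

Chamber Rehearsal & Percussion Warm-up, Soloist Rehearsal & Tech Mixing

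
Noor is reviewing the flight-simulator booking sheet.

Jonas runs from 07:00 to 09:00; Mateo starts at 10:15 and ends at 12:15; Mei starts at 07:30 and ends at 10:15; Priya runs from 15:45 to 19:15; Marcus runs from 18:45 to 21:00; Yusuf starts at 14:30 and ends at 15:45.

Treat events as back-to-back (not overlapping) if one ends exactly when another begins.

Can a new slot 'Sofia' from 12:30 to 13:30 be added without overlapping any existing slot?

Jonas: ends 09:00 at or before Sofia starts 12:30 → clear.
Mei: ends 10:15 at or before Sofia starts 12:30 → clear.
Mateo: ends 12:15 at or before Sofia starts 12:30 → clear.
Yusuf: starts 14:30 at or after Sofia ends 13:30 → clear.
Priya: starts 15:45 at or after Sofia ends 13:30 → clear.
Marcus: starts 18:45 at or after Sofia ends 13:30 → clear.

Yes — the slot is free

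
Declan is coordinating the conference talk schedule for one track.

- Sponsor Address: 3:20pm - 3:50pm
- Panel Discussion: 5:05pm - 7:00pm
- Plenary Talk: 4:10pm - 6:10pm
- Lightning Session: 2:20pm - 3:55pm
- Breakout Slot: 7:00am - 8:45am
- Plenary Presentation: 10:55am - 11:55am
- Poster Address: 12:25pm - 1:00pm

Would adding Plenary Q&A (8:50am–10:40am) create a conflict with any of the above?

No — it doesn't clash with anything

Breakout Slot: ends 8:45am at or before Plenary Q&A starts 8:50am → clear.
Plenary Presentation: starts 10:55am at or after Plenary Q&A ends 10:40am → clear.
Poster Address: starts 12:25pm at or after Plenary Q&A ends 10:40am → clear.
Lightning Session: starts 2:20pm at or after Plenary Q&A ends 10:40am → clear.
Sponsor Address: starts 3:20pm at or after Plenary Q&A ends 10:40am → clear.
Plenary Talk: starts 4:10pm at or after Plenary Q&A ends 10:40am → clear.
Panel Discussion: starts 5:05pm at or after Plenary Q&A ends 10:40am → clear.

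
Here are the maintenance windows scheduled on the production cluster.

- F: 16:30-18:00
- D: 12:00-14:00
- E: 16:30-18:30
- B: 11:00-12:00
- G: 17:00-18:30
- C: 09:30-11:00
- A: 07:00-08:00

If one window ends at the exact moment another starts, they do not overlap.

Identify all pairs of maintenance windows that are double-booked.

Two intervals overlap when each starts before the other ends.
Sorted by start: A, C, B, D, E, F, G.
C starts after A ends, so A has no further overlaps.
B starts exactly when C ends (back-to-back, no overlap), so C has no further overlaps.
D starts exactly when B ends (back-to-back, no overlap), so B has no further overlaps.
E starts after D ends, so D has no further overlaps.
F starts before E ends → E and F overlap.
G starts before E ends → E and G overlap.
G starts before F ends → F and G overlap.

E & F, E & G, F & G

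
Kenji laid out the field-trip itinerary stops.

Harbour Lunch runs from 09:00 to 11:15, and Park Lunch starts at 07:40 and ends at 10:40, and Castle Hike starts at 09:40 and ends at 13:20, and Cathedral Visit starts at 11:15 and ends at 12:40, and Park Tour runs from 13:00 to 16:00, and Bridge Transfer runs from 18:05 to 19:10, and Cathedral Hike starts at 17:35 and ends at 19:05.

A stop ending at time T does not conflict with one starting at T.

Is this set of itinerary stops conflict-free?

Sorted by start: Park Lunch, Harbour Lunch, Castle Hike, Cathedral Visit, Park Tour, Cathedral Hike, Bridge Transfer.
Harbour Lunch starts before Park Lunch ends → Park Lunch and Harbour Lunch overlap.
That's a conflict, so the schedule is not conflict-free.

No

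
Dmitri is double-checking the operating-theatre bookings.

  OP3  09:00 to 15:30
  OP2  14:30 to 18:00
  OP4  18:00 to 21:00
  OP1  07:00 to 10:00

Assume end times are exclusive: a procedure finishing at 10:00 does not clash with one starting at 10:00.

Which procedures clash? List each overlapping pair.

OP1 & OP3, OP2 & OP3

Sorted by start: OP1, OP3, OP2, OP4.
OP3 starts before OP1 ends → OP1 and OP3 overlap.
OP2 starts after OP1 ends, so OP1 has no further overlaps.
OP2 starts before OP3 ends → OP3 and OP2 overlap.
OP4 starts after OP3 ends.
OP4 starts exactly when OP2 ends (back-to-back, no overlap).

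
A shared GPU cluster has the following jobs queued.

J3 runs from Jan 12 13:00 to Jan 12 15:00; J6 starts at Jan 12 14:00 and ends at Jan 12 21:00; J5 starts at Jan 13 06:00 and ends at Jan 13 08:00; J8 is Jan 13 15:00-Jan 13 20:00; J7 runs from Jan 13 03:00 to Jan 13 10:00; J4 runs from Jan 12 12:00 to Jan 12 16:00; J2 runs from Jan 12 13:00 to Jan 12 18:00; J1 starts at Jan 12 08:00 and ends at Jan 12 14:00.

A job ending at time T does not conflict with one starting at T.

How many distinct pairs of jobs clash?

10

Two intervals overlap when each starts before the other ends.
Sorted by start: J1, J4, J2, J3, J6, J7, J5, J8.
J4 starts before J1 ends → J1 and J4 overlap.
J2 starts before J1 ends → J1 and J2 overlap.
J3 starts before J1 ends → J1 and J3 overlap.
J6 starts exactly when J1 ends (back-to-back, no overlap); J1 is clear from here.
J2 starts before J4 ends → J4 and J2 overlap.
J3 starts before J4 ends → J4 and J3 overlap.
J6 starts before J4 ends → J4 and J6 overlap.
J7 starts after J4 ends; J4 is clear from here.
J3 starts before J2 ends → J2 and J3 overlap.
J6 starts before J2 ends → J2 and J6 overlap.
J7 starts after J2 ends; J2 is clear from here.
J6 starts before J3 ends → J3 and J6 overlap.
J7 starts after J3 ends; J3 is clear from here.
J7 starts after J6 ends; J6 is clear from here.
J5 starts before J7 ends → J7 and J5 overlap.
J8 starts after J7 ends.
J8 starts after J5 ends.
Overlapping pairs: J1 & J2, J1 & J3, J1 & J4, J2 & J3, J2 & J4, J2 & J6, J3 & J4, J3 & J6, J4 & J6, J5 & J7 — 10 in total.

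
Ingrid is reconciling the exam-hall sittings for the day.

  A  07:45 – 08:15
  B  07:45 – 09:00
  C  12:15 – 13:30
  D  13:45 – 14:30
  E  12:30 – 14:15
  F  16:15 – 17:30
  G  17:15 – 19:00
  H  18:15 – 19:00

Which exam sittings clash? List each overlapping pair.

Two intervals overlap when each starts before the other ends.
Sorted by start: A, B, C, E, D, F, G, H.
B starts before A ends → A and B overlap.
C starts after A ends, so nothing later overlaps A either.
C starts after B ends, so nothing later overlaps B either.
E starts before C ends → C and E overlap.
D starts after C ends, so nothing later overlaps C either.
D starts before E ends → E and D overlap.
F starts after E ends, so nothing later overlaps E either.
F starts after D ends, so nothing later overlaps D either.
G starts before F ends → F and G overlap.
H starts after F ends.
H starts before G ends → G and H overlap.

A & B, C & E, D & E, F & G, G & H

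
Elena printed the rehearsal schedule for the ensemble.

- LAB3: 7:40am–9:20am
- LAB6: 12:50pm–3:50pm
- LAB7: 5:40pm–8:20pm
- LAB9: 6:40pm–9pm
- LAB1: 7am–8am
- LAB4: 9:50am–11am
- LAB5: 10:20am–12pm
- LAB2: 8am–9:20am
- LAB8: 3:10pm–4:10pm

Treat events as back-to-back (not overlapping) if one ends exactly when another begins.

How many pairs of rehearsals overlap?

5

Sorted by start: LAB1, LAB3, LAB2, LAB4, LAB5, LAB6, LAB8, LAB7, LAB9.
LAB3 starts before LAB1 ends → LAB1 and LAB3 overlap.
LAB2 starts exactly when LAB1 ends (back-to-back, no overlap); LAB1 is clear from here.
LAB2 starts before LAB3 ends → LAB3 and LAB2 overlap.
LAB4 starts after LAB3 ends; LAB3 is clear from here.
LAB4 starts after LAB2 ends; LAB2 is clear from here.
LAB5 starts before LAB4 ends → LAB4 and LAB5 overlap.
LAB6 starts after LAB4 ends; LAB4 is clear from here.
LAB6 starts after LAB5 ends; LAB5 is clear from here.
LAB8 starts before LAB6 ends → LAB6 and LAB8 overlap.
LAB7 starts after LAB6 ends; LAB6 is clear from here.
LAB7 starts after LAB8 ends; LAB8 is clear from here.
LAB9 starts before LAB7 ends → LAB7 and LAB9 overlap.
Overlapping pairs: LAB1 & LAB3, LAB2 & LAB3, LAB4 & LAB5, LAB6 & LAB8, LAB7 & LAB9 — 5 in total.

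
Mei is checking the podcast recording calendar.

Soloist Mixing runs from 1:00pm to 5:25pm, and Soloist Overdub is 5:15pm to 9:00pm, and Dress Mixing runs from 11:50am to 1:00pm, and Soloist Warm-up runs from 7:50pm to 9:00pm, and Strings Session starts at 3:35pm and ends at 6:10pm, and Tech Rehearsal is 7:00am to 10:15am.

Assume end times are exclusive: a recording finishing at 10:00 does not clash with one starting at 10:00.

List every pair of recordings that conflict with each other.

Two intervals overlap when each starts before the other ends.
Sorted by start: Tech Rehearsal, Dress Mixing, Soloist Mixing, Strings Session, Soloist Overdub, Soloist Warm-up.
Dress Mixing starts after Tech Rehearsal ends, so Tech Rehearsal has no further overlaps.
Soloist Mixing starts exactly when Dress Mixing ends (back-to-back, no overlap), so Dress Mixing has no further overlaps.
Strings Session starts before Soloist Mixing ends → Soloist Mixing and Strings Session overlap.
Soloist Overdub starts before Soloist Mixing ends → Soloist Mixing and Soloist Overdub overlap.
Soloist Warm-up starts after Soloist Mixing ends.
Soloist Overdub starts before Strings Session ends → Strings Session and Soloist Overdub overlap.
Soloist Warm-up starts after Strings Session ends.
Soloist Warm-up starts before Soloist Overdub ends → Soloist Overdub and Soloist Warm-up overlap.

Soloist Mixing & Soloist Overdub, Soloist Mixing & Strings Session, Soloist Overdub & Soloist Warm-up, Soloist Overdub & Strings Session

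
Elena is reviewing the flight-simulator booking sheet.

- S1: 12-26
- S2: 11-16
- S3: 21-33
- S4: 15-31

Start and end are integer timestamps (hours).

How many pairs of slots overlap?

5

Check each pair: they overlap iff neither finishes before the other starts.
Sorted by start: S2, S1, S4, S3.
S1 starts before S2 ends → S2 and S1 overlap.
S4 starts before S2 ends → S2 and S4 overlap.
S3 starts after S2 ends.
S4 starts before S1 ends → S1 and S4 overlap.
S3 starts before S1 ends → S1 and S3 overlap.
S3 starts before S4 ends → S4 and S3 overlap.
Overlapping pairs: S1 & S2, S1 & S3, S1 & S4, S2 & S4, S3 & S4 — 5 in total.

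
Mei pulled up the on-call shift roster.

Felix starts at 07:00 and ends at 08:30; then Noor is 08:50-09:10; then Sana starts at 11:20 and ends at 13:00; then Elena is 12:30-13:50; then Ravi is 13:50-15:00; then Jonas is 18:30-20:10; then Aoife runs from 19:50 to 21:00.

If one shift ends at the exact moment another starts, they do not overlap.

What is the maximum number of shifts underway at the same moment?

2

Sweep the timeline, counting +1 at each start and −1 at each end (ends before starts at a tie):
07:00 start Felix → 1
08:30 end Felix → 0
08:50 start Noor → 1
09:10 end Noor → 0
11:20 start Sana → 1
12:30 start Elena → 2
13:00 end Sana → 1
13:50 end Elena → 0
13:50 start Ravi → 1
15:00 end Ravi → 0
18:30 start Jonas → 1
19:50 start Aoife → 2
20:10 end Jonas → 1
21:00 end Aoife → 0
Peak is 2, at 12:30 (Elena, Sana).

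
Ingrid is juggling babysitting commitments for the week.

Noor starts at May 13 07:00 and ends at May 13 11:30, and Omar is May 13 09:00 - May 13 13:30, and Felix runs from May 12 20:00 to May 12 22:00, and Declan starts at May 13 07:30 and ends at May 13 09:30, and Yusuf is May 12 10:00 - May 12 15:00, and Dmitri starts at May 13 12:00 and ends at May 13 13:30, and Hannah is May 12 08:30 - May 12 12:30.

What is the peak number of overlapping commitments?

3

Sweep the timeline, counting +1 at each start and −1 at each end (ends before starts at a tie):
May 12 08:30 start Hannah → 1
May 12 10:00 start Yusuf → 2
May 12 12:30 end Hannah → 1
May 12 15:00 end Yusuf → 0
May 12 20:00 start Felix → 1
May 12 22:00 end Felix → 0
May 13 07:00 start Noor → 1
May 13 07:30 start Declan → 2
May 13 09:00 start Omar → 3
May 13 09:30 end Declan → 2
May 13 11:30 end Noor → 1
May 13 12:00 start Dmitri → 2
May 13 13:30 end Dmitri → 1
May 13 13:30 end Omar → 0
Peak is 3, at May 13 09:00 (Declan, Noor, Omar).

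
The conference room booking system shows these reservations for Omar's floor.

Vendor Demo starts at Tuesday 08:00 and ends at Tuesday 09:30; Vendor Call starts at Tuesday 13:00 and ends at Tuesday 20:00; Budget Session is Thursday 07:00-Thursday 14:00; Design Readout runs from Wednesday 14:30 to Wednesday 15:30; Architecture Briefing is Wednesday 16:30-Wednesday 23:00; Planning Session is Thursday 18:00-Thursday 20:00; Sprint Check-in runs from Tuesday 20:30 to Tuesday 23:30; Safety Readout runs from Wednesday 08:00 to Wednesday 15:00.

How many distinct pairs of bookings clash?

Sorted by start: Vendor Demo, Vendor Call, Sprint Check-in, Safety Readout, Design Readout, Architecture Briefing, Budget Session, Planning Session.
Vendor Call starts after Vendor Demo ends; Vendor Demo is clear from here.
Sprint Check-in starts after Vendor Call ends; Vendor Call is clear from here.
Safety Readout starts after Sprint Check-in ends; Sprint Check-in is clear from here.
Design Readout starts before Safety Readout ends → Safety Readout and Design Readout overlap.
Architecture Briefing starts after Safety Readout ends; Safety Readout is clear from here.
Architecture Briefing starts after Design Readout ends; Design Readout is clear from here.
Budget Session starts after Architecture Briefing ends; Architecture Briefing is clear from here.
Planning Session starts after Budget Session ends.
Overlapping pairs: Design Readout & Safety Readout — 1 in total.

1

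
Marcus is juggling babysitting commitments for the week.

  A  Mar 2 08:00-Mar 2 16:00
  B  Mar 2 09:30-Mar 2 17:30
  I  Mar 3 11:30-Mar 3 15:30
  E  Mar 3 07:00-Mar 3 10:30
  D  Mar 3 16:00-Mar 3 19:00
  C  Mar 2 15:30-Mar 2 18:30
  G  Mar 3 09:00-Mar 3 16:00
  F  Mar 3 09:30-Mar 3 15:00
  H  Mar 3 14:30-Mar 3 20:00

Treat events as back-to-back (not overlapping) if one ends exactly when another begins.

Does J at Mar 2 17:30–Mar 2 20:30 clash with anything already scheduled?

A: ends Mar 2 16:00 at or before J starts Mar 2 17:30 → clear.
B: ends Mar 2 17:30 at or before J starts Mar 2 17:30 → clear.
C: starts Mar 2 15:30 before J ends Mar 2 20:30, and ends Mar 2 18:30 after J starts Mar 2 17:30 → overlap.
E: starts Mar 3 07:00 at or after J ends Mar 2 20:30 → clear.
G: starts Mar 3 09:00 at or after J ends Mar 2 20:30 → clear.
F: starts Mar 3 09:30 at or after J ends Mar 2 20:30 → clear.
I: starts Mar 3 11:30 at or after J ends Mar 2 20:30 → clear.
H: starts Mar 3 14:30 at or after J ends Mar 2 20:30 → clear.
D: starts Mar 3 16:00 at or after J ends Mar 2 20:30 → clear.
J overlaps C.

Yes — it overlaps C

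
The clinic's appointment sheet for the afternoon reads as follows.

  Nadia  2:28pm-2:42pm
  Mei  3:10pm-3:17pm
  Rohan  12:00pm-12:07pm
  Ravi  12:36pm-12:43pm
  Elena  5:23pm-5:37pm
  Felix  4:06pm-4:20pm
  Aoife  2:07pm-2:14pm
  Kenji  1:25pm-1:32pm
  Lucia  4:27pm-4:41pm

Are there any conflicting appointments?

Sorted by start: Rohan, Ravi, Kenji, Aoife, Nadia, Mei, Felix, Lucia, Elena.
Ravi starts after Rohan ends; Rohan is clear from here.
Kenji starts after Ravi ends; Ravi is clear from here.
Aoife starts after Kenji ends; Kenji is clear from here.
Nadia starts after Aoife ends; Aoife is clear from here.
Mei starts after Nadia ends; Nadia is clear from here.
Felix starts after Mei ends; Mei is clear from here.
Lucia starts after Felix ends; Felix is clear from here.
Elena starts after Lucia ends.
Every pair is clear; the schedule has no overlaps.

No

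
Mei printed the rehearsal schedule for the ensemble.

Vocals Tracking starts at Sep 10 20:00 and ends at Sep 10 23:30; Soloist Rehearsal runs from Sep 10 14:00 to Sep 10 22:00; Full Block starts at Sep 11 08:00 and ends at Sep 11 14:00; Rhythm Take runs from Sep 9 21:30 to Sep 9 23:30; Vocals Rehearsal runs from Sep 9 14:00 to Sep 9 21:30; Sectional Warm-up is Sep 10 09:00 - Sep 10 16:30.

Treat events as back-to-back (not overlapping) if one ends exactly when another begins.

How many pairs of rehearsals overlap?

Sorted by start: Vocals Rehearsal, Rhythm Take, Sectional Warm-up, Soloist Rehearsal, Vocals Tracking, Full Block.
Rhythm Take starts exactly when Vocals Rehearsal ends (back-to-back, no overlap) — done with Vocals Rehearsal.
Sectional Warm-up starts after Rhythm Take ends — done with Rhythm Take.
Soloist Rehearsal starts before Sectional Warm-up ends → Sectional Warm-up and Soloist Rehearsal overlap.
Vocals Tracking starts after Sectional Warm-up ends — done with Sectional Warm-up.
Vocals Tracking starts before Soloist Rehearsal ends → Soloist Rehearsal and Vocals Tracking overlap.
Full Block starts after Soloist Rehearsal ends.
Full Block starts after Vocals Tracking ends.
Overlapping pairs: Sectional Warm-up & Soloist Rehearsal, Soloist Rehearsal & Vocals Tracking — 2 in total.

2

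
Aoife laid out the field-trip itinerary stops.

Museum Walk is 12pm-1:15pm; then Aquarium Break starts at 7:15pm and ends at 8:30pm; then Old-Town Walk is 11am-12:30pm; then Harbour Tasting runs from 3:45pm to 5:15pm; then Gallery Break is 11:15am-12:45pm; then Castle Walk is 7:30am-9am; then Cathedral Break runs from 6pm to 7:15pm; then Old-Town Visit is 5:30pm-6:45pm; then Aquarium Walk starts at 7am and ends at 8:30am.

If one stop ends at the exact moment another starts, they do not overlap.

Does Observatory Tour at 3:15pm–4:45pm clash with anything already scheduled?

Aquarium Walk: ends 8:30am at or before Observatory Tour starts 3:15pm → clear.
Castle Walk: ends 9am at or before Observatory Tour starts 3:15pm → clear.
Old-Town Walk: ends 12:30pm at or before Observatory Tour starts 3:15pm → clear.
Gallery Break: ends 12:45pm at or before Observatory Tour starts 3:15pm → clear.
Museum Walk: ends 1:15pm at or before Observatory Tour starts 3:15pm → clear.
Harbour Tasting: starts 3:45pm before Observatory Tour ends 4:45pm, and ends 5:15pm after Observatory Tour starts 3:15pm → overlap.
Old-Town Visit: starts 5:30pm at or after Observatory Tour ends 4:45pm → clear.
Cathedral Break: starts 6pm at or after Observatory Tour ends 4:45pm → clear.
Aquarium Break: starts 7:15pm at or after Observatory Tour ends 4:45pm → clear.
Observatory Tour overlaps Harbour Tasting.

Yes — it overlaps Harbour Tasting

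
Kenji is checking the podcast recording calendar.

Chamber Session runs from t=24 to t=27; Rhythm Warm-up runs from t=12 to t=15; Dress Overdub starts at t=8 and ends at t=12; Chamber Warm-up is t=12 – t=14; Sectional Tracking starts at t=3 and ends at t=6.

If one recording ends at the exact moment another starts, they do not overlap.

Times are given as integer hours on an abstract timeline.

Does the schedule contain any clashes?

Check each pair: they overlap iff neither finishes before the other starts.
Sorted by start: Sectional Tracking, Dress Overdub, Chamber Warm-up, Rhythm Warm-up, Chamber Session.
Dress Overdub starts after Sectional Tracking ends, so nothing later overlaps Sectional Tracking either.
Chamber Warm-up starts exactly when Dress Overdub ends (back-to-back, no overlap), so nothing later overlaps Dress Overdub either.
Rhythm Warm-up starts before Chamber Warm-up ends → Chamber Warm-up and Rhythm Warm-up overlap.
That's a conflict, so the schedule is not conflict-free.

Yes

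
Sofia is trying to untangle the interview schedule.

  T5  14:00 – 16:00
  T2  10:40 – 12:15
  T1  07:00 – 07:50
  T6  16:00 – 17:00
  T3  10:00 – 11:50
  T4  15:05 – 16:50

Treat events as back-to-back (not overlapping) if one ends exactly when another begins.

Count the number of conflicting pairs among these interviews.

3

Sorted by start: T1, T3, T2, T5, T4, T6.
T3 starts after T1 ends, so T1 has no further overlaps.
T2 starts before T3 ends → T3 and T2 overlap.
T5 starts after T3 ends, so T3 has no further overlaps.
T5 starts after T2 ends, so T2 has no further overlaps.
T4 starts before T5 ends → T5 and T4 overlap.
T6 starts exactly when T5 ends (back-to-back, no overlap).
T6 starts before T4 ends → T4 and T6 overlap.
Overlapping pairs: T2 & T3, T4 & T5, T4 & T6 — 3 in total.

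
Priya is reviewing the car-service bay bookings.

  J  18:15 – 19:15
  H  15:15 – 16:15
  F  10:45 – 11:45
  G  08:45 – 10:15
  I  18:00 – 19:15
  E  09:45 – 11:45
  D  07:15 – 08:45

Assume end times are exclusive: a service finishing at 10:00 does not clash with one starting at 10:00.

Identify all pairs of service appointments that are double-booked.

Two intervals overlap when each starts before the other ends.
Sorted by start: D, G, E, F, H, I, J.
G starts exactly when D ends (back-to-back, no overlap), so nothing later overlaps D either.
E starts before G ends → G and E overlap.
F starts after G ends, so nothing later overlaps G either.
F starts before E ends → E and F overlap.
H starts after E ends, so nothing later overlaps E either.
H starts after F ends, so nothing later overlaps F either.
I starts after H ends, so nothing later overlaps H either.
J starts before I ends → I and J overlap.

E & F, E & G, I & J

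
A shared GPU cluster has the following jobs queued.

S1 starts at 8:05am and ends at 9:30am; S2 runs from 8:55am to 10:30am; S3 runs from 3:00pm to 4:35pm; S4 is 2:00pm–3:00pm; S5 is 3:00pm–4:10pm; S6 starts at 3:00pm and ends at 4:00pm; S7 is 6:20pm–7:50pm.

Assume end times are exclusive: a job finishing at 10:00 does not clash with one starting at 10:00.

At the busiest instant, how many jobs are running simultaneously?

Walk through starts and ends in time order (an end at T is processed before a start at T):
8:05am start S1 → 1
8:55am start S2 → 2
9:30am end S1 → 1
10:30am end S2 → 0
2:00pm start S4 → 1
3:00pm end S4 → 0
3:00pm start S3 → 1
3:00pm start S5 → 2
3:00pm start S6 → 3
4:00pm end S6 → 2
4:10pm end S5 → 1
4:35pm end S3 → 0
6:20pm start S7 → 1
7:50pm end S7 → 0
Peak is 3, at 3:00pm (S3, S5, S6).

3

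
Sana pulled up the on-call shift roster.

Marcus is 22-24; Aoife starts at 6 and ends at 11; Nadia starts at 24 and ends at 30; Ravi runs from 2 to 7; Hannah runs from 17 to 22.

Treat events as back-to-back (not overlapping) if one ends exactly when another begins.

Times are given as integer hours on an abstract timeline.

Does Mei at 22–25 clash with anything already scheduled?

Yes — it overlaps Marcus, Nadia

Ravi: ends 7 at or before Mei starts 22 → clear.
Aoife: ends 11 at or before Mei starts 22 → clear.
Hannah: ends 22 at or before Mei starts 22 → clear.
Marcus: starts 22 before Mei ends 25, and ends 24 after Mei starts 22 → overlap.
Nadia: starts 24 before Mei ends 25, and ends 30 after Mei starts 22 → overlap.
Mei overlaps Marcus, Nadia.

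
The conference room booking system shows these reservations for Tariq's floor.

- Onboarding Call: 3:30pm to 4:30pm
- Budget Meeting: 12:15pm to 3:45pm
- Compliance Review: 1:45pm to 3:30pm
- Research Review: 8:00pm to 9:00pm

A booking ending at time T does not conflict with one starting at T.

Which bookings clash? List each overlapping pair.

Sorted by start: Budget Meeting, Compliance Review, Onboarding Call, Research Review.
Compliance Review starts before Budget Meeting ends → Budget Meeting and Compliance Review overlap.
Onboarding Call starts before Budget Meeting ends → Budget Meeting and Onboarding Call overlap.
Research Review starts after Budget Meeting ends.
Onboarding Call starts exactly when Compliance Review ends (back-to-back, no overlap), so nothing later overlaps Compliance Review either.
Research Review starts after Onboarding Call ends.

Budget Meeting & Compliance Review, Budget Meeting & Onboarding Call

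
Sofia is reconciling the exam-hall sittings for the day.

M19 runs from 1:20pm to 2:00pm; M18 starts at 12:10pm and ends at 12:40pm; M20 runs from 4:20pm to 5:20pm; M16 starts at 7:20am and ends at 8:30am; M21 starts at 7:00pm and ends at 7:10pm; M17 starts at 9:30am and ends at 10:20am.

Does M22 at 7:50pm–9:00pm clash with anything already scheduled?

M16: ends 8:30am at or before M22 starts 7:50pm → clear.
M17: ends 10:20am at or before M22 starts 7:50pm → clear.
M18: ends 12:40pm at or before M22 starts 7:50pm → clear.
M19: ends 2:00pm at or before M22 starts 7:50pm → clear.
M20: ends 5:20pm at or before M22 starts 7:50pm → clear.
M21: ends 7:10pm at or before M22 starts 7:50pm → clear.

No — it doesn't clash with anything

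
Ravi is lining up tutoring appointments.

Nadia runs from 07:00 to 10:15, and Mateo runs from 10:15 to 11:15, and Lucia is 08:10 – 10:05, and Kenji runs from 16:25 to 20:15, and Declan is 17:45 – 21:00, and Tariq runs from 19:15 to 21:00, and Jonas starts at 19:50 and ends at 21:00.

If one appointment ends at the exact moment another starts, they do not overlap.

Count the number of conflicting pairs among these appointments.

7

Sorted by start: Nadia, Lucia, Mateo, Kenji, Declan, Tariq, Jonas.
Lucia starts before Nadia ends → Nadia and Lucia overlap.
Mateo starts exactly when Nadia ends (back-to-back, no overlap) — done with Nadia.
Mateo starts after Lucia ends — done with Lucia.
Kenji starts after Mateo ends — done with Mateo.
Declan starts before Kenji ends → Kenji and Declan overlap.
Tariq starts before Kenji ends → Kenji and Tariq overlap.
Jonas starts before Kenji ends → Kenji and Jonas overlap.
Tariq starts before Declan ends → Declan and Tariq overlap.
Jonas starts before Declan ends → Declan and Jonas overlap.
Jonas starts before Tariq ends → Tariq and Jonas overlap.
Overlapping pairs: Declan & Jonas, Declan & Kenji, Declan & Tariq, Jonas & Kenji, Jonas & Tariq, Kenji & Tariq, Lucia & Nadia — 7 in total.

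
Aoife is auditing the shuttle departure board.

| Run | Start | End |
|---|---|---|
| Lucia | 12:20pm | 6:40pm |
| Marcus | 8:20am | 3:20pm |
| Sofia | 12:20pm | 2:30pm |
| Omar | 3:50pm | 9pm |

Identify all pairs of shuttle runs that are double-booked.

Lucia & Marcus, Lucia & Omar, Lucia & Sofia, Marcus & Sofia

Check each pair: they overlap iff neither finishes before the other starts.
Sorted by start: Marcus, Sofia, Lucia, Omar.
Sofia starts before Marcus ends → Marcus and Sofia overlap.
Lucia starts before Marcus ends → Marcus and Lucia overlap.
Omar starts after Marcus ends.
Lucia starts before Sofia ends → Sofia and Lucia overlap.
Omar starts after Sofia ends.
Omar starts before Lucia ends → Lucia and Omar overlap.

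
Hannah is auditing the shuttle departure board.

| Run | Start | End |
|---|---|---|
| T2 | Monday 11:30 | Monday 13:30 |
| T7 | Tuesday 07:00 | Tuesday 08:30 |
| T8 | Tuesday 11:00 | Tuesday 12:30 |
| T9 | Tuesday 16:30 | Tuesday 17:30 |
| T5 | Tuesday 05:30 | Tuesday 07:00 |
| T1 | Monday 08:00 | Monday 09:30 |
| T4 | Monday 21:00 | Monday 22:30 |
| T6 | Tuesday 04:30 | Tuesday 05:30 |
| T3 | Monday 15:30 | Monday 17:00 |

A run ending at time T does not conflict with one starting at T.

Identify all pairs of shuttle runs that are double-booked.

no conflicts

Sorted by start: T1, T2, T3, T4, T6, T5, T7, T8, T9.
T2 starts after T1 ends, so nothing later overlaps T1 either.
T3 starts after T2 ends, so nothing later overlaps T2 either.
T4 starts after T3 ends, so nothing later overlaps T3 either.
T6 starts after T4 ends, so nothing later overlaps T4 either.
T5 starts exactly when T6 ends (back-to-back, no overlap), so nothing later overlaps T6 either.
T7 starts exactly when T5 ends (back-to-back, no overlap), so nothing later overlaps T5 either.
T8 starts after T7 ends, so nothing later overlaps T7 either.
T9 starts after T8 ends.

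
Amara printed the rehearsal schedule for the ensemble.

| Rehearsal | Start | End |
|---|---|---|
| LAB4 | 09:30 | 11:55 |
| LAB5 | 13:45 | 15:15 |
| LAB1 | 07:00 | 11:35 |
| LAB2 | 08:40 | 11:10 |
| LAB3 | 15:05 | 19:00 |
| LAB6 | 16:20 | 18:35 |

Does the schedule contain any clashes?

Sorted by start: LAB1, LAB2, LAB4, LAB5, LAB3, LAB6.
LAB2 starts before LAB1 ends → LAB1 and LAB2 overlap.
That's a conflict, so the schedule is not conflict-free.

Yes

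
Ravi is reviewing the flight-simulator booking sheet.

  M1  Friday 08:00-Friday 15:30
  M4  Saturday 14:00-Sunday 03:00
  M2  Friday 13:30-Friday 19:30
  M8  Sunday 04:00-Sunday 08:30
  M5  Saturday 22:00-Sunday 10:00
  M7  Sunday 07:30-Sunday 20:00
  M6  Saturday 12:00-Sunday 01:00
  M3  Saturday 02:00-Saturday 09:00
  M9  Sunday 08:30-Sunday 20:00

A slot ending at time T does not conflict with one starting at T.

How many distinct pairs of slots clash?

9

Two intervals overlap when each starts before the other ends.
Sorted by start: M1, M2, M3, M6, M4, M5, M8, M7, M9.
M2 starts before M1 ends → M1 and M2 overlap.
M3 starts after M1 ends, so M1 has no further overlaps.
M3 starts after M2 ends, so M2 has no further overlaps.
M6 starts after M3 ends, so M3 has no further overlaps.
M4 starts before M6 ends → M6 and M4 overlap.
M5 starts before M6 ends → M6 and M5 overlap.
M8 starts after M6 ends, so M6 has no further overlaps.
M5 starts before M4 ends → M4 and M5 overlap.
M8 starts after M4 ends, so M4 has no further overlaps.
M8 starts before M5 ends → M5 and M8 overlap.
M7 starts before M5 ends → M5 and M7 overlap.
M9 starts before M5 ends → M5 and M9 overlap.
M7 starts before M8 ends → M8 and M7 overlap.
M9 starts exactly when M8 ends (back-to-back, no overlap).
M9 starts before M7 ends → M7 and M9 overlap.
Overlapping pairs: M1 & M2, M4 & M5, M4 & M6, M5 & M6, M5 & M7, M5 & M8, M5 & M9, M7 & M8, M7 & M9 — 9 in total.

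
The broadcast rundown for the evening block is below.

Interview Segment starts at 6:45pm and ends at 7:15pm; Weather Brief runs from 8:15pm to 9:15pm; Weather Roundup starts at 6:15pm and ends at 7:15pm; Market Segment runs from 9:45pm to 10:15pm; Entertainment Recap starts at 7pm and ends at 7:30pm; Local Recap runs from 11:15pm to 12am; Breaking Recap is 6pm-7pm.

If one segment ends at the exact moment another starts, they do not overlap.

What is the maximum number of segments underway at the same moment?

3

Walk through starts and ends in time order (an end at T is processed before a start at T):
6pm start Breaking Recap → 1
6:15pm start Weather Roundup → 2
6:45pm start Interview Segment → 3
7pm end Breaking Recap → 2
7pm start Entertainment Recap → 3
7:15pm end Interview Segment → 2
7:15pm end Weather Roundup → 1
7:30pm end Entertainment Recap → 0
8:15pm start Weather Brief → 1
9:15pm end Weather Brief → 0
9:45pm start Market Segment → 1
10:15pm end Market Segment → 0
11:15pm start Local Recap → 1
12am end Local Recap → 0
Peak is 3, at 6:45pm (Breaking Recap, Interview Segment, Weather Roundup).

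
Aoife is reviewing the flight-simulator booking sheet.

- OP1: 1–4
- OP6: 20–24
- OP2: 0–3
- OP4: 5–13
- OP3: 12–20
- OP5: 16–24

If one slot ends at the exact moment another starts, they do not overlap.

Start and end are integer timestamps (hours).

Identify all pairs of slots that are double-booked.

Two intervals overlap when each starts before the other ends.
Sorted by start: OP2, OP1, OP4, OP3, OP5, OP6.
OP1 starts before OP2 ends → OP2 and OP1 overlap.
OP4 starts after OP2 ends — done with OP2.
OP4 starts after OP1 ends — done with OP1.
OP3 starts before OP4 ends → OP4 and OP3 overlap.
OP5 starts after OP4 ends — done with OP4.
OP5 starts before OP3 ends → OP3 and OP5 overlap.
OP6 starts exactly when OP3 ends (back-to-back, no overlap).
OP6 starts before OP5 ends → OP5 and OP6 overlap.

OP1 & OP2, OP3 & OP4, OP3 & OP5, OP5 & OP6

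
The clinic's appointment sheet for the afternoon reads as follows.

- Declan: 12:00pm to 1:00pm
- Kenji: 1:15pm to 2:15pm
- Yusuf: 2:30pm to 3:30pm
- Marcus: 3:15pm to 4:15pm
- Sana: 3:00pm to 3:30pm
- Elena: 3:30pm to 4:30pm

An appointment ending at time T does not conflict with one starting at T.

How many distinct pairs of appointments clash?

4

Check each pair: they overlap iff neither finishes before the other starts.
Sorted by start: Declan, Kenji, Yusuf, Sana, Marcus, Elena.
Kenji starts after Declan ends, so Declan has no further overlaps.
Yusuf starts after Kenji ends, so Kenji has no further overlaps.
Sana starts before Yusuf ends → Yusuf and Sana overlap.
Marcus starts before Yusuf ends → Yusuf and Marcus overlap.
Elena starts exactly when Yusuf ends (back-to-back, no overlap).
Marcus starts before Sana ends → Sana and Marcus overlap.
Elena starts exactly when Sana ends (back-to-back, no overlap).
Elena starts before Marcus ends → Marcus and Elena overlap.
Overlapping pairs: Elena & Marcus, Marcus & Sana, Marcus & Yusuf, Sana & Yusuf — 4 in total.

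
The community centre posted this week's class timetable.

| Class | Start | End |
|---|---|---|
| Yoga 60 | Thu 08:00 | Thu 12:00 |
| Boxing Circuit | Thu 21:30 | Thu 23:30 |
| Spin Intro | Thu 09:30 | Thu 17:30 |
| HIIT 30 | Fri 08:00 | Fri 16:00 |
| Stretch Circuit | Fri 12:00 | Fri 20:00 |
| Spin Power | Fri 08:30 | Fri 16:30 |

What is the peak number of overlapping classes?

3

Walk through starts and ends in time order (an end at T is processed before a start at T):
Thu 08:00 start Yoga 60 → 1
Thu 09:30 start Spin Intro → 2
Thu 12:00 end Yoga 60 → 1
Thu 17:30 end Spin Intro → 0
Thu 21:30 start Boxing Circuit → 1
Thu 23:30 end Boxing Circuit → 0
Fri 08:00 start HIIT 30 → 1
Fri 08:30 start Spin Power → 2
Fri 12:00 start Stretch Circuit → 3
Fri 16:00 end HIIT 30 → 2
Fri 16:30 end Spin Power → 1
Fri 20:00 end Stretch Circuit → 0
Peak is 3, at Fri 12:00 (HIIT 30, Spin Power, Stretch Circuit).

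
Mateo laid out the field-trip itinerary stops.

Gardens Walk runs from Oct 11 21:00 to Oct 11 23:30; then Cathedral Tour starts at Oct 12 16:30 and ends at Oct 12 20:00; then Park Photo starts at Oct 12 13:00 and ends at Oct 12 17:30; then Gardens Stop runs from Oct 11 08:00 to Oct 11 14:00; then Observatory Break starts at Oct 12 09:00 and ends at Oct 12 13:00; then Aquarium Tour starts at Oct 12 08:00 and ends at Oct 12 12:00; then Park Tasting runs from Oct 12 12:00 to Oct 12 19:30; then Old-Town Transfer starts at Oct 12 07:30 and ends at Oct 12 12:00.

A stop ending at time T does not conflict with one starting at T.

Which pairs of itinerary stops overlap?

Aquarium Tour & Observatory Break, Aquarium Tour & Old-Town Transfer, Cathedral Tour & Park Photo, Cathedral Tour & Park Tasting, Observatory Break & Old-Town Transfer, Observatory Break & Park Tasting, Park Photo & Park Tasting

Check each pair: they overlap iff neither finishes before the other starts.
Sorted by start: Gardens Stop, Gardens Walk, Old-Town Transfer, Aquarium Tour, Observatory Break, Park Tasting, Park Photo, Cathedral Tour.
Gardens Walk starts after Gardens Stop ends; Gardens Stop is clear from here.
Old-Town Transfer starts after Gardens Walk ends; Gardens Walk is clear from here.
Aquarium Tour starts before Old-Town Transfer ends → Old-Town Transfer and Aquarium Tour overlap.
Observatory Break starts before Old-Town Transfer ends → Old-Town Transfer and Observatory Break overlap.
Park Tasting starts exactly when Old-Town Transfer ends (back-to-back, no overlap); Old-Town Transfer is clear from here.
Observatory Break starts before Aquarium Tour ends → Aquarium Tour and Observatory Break overlap.
Park Tasting starts exactly when Aquarium Tour ends (back-to-back, no overlap); Aquarium Tour is clear from here.
Park Tasting starts before Observatory Break ends → Observatory Break and Park Tasting overlap.
Park Photo starts exactly when Observatory Break ends (back-to-back, no overlap); Observatory Break is clear from here.
Park Photo starts before Park Tasting ends → Park Tasting and Park Photo overlap.
Cathedral Tour starts before Park Tasting ends → Park Tasting and Cathedral Tour overlap.
Cathedral Tour starts before Park Photo ends → Park Photo and Cathedral Tour overlap.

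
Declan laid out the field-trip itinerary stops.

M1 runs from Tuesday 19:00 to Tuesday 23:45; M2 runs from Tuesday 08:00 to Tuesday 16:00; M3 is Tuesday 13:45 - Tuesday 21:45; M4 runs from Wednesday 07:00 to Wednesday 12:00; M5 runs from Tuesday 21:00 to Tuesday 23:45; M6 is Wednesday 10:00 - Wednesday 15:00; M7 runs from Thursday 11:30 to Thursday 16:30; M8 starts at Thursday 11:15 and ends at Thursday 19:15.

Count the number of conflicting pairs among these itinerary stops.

6

Two intervals overlap when each starts before the other ends.
Sorted by start: M2, M3, M1, M5, M4, M6, M8, M7.
M3 starts before M2 ends → M2 and M3 overlap.
M1 starts after M2 ends, so nothing later overlaps M2 either.
M1 starts before M3 ends → M3 and M1 overlap.
M5 starts before M3 ends → M3 and M5 overlap.
M4 starts after M3 ends, so nothing later overlaps M3 either.
M5 starts before M1 ends → M1 and M5 overlap.
M4 starts after M1 ends, so nothing later overlaps M1 either.
M4 starts after M5 ends, so nothing later overlaps M5 either.
M6 starts before M4 ends → M4 and M6 overlap.
M8 starts after M4 ends, so nothing later overlaps M4 either.
M8 starts after M6 ends, so nothing later overlaps M6 either.
M7 starts before M8 ends → M8 and M7 overlap.
Overlapping pairs: M1 & M3, M1 & M5, M2 & M3, M3 & M5, M4 & M6, M7 & M8 — 6 in total.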